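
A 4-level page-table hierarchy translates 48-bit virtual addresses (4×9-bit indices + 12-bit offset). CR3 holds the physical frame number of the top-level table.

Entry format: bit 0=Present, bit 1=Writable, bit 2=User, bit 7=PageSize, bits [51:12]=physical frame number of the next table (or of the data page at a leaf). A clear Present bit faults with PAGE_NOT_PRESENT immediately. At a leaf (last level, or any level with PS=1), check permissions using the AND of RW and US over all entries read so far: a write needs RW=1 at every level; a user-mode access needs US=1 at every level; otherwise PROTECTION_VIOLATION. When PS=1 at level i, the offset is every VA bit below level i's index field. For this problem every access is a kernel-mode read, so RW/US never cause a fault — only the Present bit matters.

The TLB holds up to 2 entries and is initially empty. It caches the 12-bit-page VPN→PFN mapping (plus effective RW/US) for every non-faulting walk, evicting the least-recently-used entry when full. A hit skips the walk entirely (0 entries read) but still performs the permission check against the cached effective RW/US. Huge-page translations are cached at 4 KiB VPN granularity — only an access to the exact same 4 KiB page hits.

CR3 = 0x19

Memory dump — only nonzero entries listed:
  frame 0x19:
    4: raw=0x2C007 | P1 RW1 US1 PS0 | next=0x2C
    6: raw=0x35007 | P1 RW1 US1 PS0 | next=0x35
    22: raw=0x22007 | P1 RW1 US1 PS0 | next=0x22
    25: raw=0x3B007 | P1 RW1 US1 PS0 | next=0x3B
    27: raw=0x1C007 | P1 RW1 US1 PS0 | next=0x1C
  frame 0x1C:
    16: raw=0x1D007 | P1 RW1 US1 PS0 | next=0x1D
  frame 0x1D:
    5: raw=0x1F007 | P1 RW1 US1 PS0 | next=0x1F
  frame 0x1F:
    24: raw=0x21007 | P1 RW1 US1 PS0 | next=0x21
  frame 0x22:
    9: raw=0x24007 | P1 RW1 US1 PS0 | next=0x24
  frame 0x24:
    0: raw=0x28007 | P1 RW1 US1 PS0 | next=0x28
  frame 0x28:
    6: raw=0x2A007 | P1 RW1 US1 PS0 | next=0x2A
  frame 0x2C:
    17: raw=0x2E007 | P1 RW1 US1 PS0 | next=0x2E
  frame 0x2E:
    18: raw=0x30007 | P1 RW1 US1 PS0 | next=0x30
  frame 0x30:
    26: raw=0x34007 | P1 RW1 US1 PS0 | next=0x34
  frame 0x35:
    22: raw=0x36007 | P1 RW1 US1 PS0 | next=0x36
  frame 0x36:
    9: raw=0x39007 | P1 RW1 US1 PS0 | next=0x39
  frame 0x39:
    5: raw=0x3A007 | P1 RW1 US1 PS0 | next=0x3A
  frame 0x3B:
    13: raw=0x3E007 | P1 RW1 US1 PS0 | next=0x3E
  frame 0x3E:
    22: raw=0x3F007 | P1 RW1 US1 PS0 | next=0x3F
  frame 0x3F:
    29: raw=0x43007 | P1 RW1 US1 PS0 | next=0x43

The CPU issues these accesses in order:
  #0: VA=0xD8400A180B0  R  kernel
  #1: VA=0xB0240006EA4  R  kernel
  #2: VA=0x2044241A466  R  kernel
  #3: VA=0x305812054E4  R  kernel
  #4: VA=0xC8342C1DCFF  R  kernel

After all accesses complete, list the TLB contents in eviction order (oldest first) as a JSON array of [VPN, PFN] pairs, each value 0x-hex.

Per-access translation:
#0 VA=0xD8400A180B0 (r,kernel):
  lvl0: tbl 0x19, slot 27 ⇒ 0x1C007 (P1/RW1/US1/PS0)
  lvl1: tbl 0x1C, slot 16 ⇒ 0x1D007 (P1/RW1/US1/PS0)
  lvl2: tbl 0x1D, slot 5 ⇒ 0x1F007 (P1/RW1/US1/PS0)
  lvl3: tbl 0x1F, slot 24 ⇒ 0x21007 (P1/RW1/US1/PS0)
  ⇒ phys 0x210B0  [4 reads]
#1 VA=0xB0240006EA4 (r,kernel):
  lvl0: tbl 0x19, slot 22 ⇒ 0x22007 (P1/RW1/US1/PS0)
  lvl1: tbl 0x22, slot 9 ⇒ 0x24007 (P1/RW1/US1/PS0)
  lvl2: tbl 0x24, slot 0 ⇒ 0x28007 (P1/RW1/US1/PS0)
  lvl3: tbl 0x28, slot 6 ⇒ 0x2A007 (P1/RW1/US1/PS0)
  ⇒ phys 0x2AEA4  [4 reads]
#2 VA=0x2044241A466 (r,kernel):
  lvl0: tbl 0x19, slot 4 ⇒ 0x2C007 (P1/RW1/US1/PS0)
  lvl1: tbl 0x2C, slot 17 ⇒ 0x2E007 (P1/RW1/US1/PS0)
  lvl2: tbl 0x2E, slot 18 ⇒ 0x30007 (P1/RW1/US1/PS0)
  lvl3: tbl 0x30, slot 26 ⇒ 0x34007 (P1/RW1/US1/PS0)
  ⇒ phys 0x34466  [4 reads]
#3 VA=0x305812054E4 (r,kernel):
  lvl0: tbl 0x19, slot 6 ⇒ 0x35007 (P1/RW1/US1/PS0)
  lvl1: tbl 0x35, slot 22 ⇒ 0x36007 (P1/RW1/US1/PS0)
  lvl2: tbl 0x36, slot 9 ⇒ 0x39007 (P1/RW1/US1/PS0)
  lvl3: tbl 0x39, slot 5 ⇒ 0x3A007 (P1/RW1/US1/PS0)
  ⇒ phys 0x3A4E4  [4 reads]
#4 VA=0xC8342C1DCFF (r,kernel):
  lvl0: tbl 0x19, slot 25 ⇒ 0x3B007 (P1/RW1/US1/PS0)
  lvl1: tbl 0x3B, slot 13 ⇒ 0x3E007 (P1/RW1/US1/PS0)
  lvl2: tbl 0x3E, slot 22 ⇒ 0x3F007 (P1/RW1/US1/PS0)
  lvl3: tbl 0x3F, slot 29 ⇒ 0x43007 (P1/RW1/US1/PS0)
  ⇒ phys 0x43CFF  [4 reads]

TLB: [["0x30581205", "0x3A"], ["0xC8342C1D", "0x43"]]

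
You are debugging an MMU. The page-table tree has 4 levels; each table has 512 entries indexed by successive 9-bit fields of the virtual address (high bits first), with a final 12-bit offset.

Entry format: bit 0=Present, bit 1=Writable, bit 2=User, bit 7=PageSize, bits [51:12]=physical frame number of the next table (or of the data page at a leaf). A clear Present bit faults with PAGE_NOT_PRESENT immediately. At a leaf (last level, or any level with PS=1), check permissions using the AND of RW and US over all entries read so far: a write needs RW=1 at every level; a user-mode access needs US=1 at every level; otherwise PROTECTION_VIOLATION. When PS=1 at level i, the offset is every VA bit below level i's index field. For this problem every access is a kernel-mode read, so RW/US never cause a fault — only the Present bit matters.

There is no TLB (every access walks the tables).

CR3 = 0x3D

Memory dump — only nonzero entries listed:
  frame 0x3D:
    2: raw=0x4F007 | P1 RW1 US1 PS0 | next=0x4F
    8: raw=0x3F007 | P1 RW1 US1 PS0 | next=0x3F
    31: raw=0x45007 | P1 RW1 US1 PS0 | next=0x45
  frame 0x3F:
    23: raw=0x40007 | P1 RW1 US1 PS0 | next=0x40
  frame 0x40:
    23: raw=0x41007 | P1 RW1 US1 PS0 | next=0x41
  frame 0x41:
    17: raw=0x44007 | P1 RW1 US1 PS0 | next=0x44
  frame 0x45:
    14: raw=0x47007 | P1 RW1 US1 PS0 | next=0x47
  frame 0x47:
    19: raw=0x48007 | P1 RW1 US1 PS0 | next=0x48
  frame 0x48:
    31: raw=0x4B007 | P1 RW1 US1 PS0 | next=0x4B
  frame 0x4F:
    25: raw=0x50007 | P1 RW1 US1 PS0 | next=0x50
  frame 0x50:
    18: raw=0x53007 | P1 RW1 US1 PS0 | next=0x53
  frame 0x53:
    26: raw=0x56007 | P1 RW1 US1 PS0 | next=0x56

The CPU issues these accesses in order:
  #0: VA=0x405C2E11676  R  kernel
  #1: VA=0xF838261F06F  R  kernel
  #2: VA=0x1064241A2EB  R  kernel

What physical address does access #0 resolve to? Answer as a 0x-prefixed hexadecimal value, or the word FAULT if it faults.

Per-access translation:
#0 VA=0x405C2E11676 (r,kernel):
  [0] read 0x3D idx=8: raw=0x3F007 flags P=1 W=1 U=1 S=0
  [1] read 0x3F idx=23: raw=0x40007 flags P=1 W=1 U=1 S=0
  [2] read 0x40 idx=23: raw=0x41007 flags P=1 W=1 U=1 S=0
  [3] read 0x41 idx=17: raw=0x44007 flags P=1 W=1 U=1 S=0
  ✓ 0x44676  — 4 lookups
#1 VA=0xF838261F06F (r,kernel):
  [0] read 0x3D idx=31: raw=0x45007 flags P=1 W=1 U=1 S=0
  [1] read 0x45 idx=14: raw=0x47007 flags P=1 W=1 U=1 S=0
  [2] read 0x47 idx=19: raw=0x48007 flags P=1 W=1 U=1 S=0
  [3] read 0x48 idx=31: raw=0x4B007 flags P=1 W=1 U=1 S=0
  ✓ 0x4B06F  — 4 lookups
#2 VA=0x1064241A2EB (r,kernel):
  [0] read 0x3D idx=2: raw=0x4F007 flags P=1 W=1 U=1 S=0
  [1] read 0x4F idx=25: raw=0x50007 flags P=1 W=1 U=1 S=0
  [2] read 0x50 idx=18: raw=0x53007 flags P=1 W=1 U=1 S=0
  [3] read 0x53 idx=26: raw=0x56007 flags P=1 W=1 U=1 S=0
  ✓ 0x562EB  — 4 lookups

Access #0 PA: 0x44676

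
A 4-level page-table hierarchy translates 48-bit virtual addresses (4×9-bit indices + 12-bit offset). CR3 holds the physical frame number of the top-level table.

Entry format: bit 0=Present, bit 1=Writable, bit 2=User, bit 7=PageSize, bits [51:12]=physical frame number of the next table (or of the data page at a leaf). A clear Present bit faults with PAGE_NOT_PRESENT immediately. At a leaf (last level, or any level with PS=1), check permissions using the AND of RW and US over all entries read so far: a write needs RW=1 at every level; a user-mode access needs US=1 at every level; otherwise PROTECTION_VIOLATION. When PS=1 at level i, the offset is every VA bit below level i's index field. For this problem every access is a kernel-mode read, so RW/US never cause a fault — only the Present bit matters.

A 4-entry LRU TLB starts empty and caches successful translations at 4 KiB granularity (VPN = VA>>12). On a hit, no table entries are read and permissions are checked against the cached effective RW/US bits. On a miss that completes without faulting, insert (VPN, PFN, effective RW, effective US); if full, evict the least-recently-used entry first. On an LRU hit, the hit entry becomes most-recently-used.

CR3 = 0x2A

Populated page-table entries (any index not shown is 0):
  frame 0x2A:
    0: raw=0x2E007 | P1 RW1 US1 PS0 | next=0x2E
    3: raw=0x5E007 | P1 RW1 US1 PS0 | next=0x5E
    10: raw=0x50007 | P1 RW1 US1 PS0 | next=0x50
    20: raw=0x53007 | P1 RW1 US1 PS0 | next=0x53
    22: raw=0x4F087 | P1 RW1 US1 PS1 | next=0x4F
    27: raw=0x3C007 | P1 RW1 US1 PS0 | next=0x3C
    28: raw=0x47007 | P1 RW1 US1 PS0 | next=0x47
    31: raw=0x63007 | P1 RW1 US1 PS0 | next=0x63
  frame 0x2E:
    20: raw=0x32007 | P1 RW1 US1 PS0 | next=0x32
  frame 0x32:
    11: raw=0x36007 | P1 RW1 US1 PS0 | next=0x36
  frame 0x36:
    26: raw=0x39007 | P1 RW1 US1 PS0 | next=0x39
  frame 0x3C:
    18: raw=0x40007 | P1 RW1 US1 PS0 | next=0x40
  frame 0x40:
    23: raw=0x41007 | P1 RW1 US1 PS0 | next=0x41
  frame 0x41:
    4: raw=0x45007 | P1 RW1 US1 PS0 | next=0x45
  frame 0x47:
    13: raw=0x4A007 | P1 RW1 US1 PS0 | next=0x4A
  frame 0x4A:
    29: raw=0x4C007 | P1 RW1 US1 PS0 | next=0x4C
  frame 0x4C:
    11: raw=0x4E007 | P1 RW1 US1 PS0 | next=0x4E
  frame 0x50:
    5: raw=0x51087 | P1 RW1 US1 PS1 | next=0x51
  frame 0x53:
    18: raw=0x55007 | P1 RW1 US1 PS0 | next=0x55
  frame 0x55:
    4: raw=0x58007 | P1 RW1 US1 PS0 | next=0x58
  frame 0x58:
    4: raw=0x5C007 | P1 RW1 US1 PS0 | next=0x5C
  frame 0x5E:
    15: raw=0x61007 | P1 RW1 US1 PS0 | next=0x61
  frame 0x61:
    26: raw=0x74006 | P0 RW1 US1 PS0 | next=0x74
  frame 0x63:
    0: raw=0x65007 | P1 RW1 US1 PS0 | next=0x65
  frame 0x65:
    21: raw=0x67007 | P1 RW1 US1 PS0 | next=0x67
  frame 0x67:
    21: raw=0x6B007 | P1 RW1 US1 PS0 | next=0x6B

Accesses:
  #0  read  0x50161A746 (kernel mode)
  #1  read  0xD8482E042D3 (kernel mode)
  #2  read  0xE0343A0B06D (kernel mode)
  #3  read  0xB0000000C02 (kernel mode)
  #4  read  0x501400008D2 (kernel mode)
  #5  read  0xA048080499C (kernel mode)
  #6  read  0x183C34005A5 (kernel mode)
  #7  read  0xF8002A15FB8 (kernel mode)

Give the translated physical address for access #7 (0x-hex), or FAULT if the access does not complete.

Per-access translation:
#0 VA=0x50161A746 (r,kernel):
  lvl0: tbl 0x2A, slot 0 ⇒ 0x2E007 (P1/RW1/US1/PS0)
  lvl1: tbl 0x2E, slot 20 ⇒ 0x32007 (P1/RW1/US1/PS0)
  lvl2: tbl 0x32, slot 11 ⇒ 0x36007 (P1/RW1/US1/PS0)
  lvl3: tbl 0x36, slot 26 ⇒ 0x39007 (P1/RW1/US1/PS0)
  → PA=0x39746  (4 entries read)
#1 VA=0xD8482E042D3 (r,kernel):
  lvl0: tbl 0x2A, slot 27 ⇒ 0x3C007 (P1/RW1/US1/PS0)
  lvl1: tbl 0x3C, slot 18 ⇒ 0x40007 (P1/RW1/US1/PS0)
  lvl2: tbl 0x40, slot 23 ⇒ 0x41007 (P1/RW1/US1/PS0)
  lvl3: tbl 0x41, slot 4 ⇒ 0x45007 (P1/RW1/US1/PS0)
  → PA=0x452D3  (4 entries read)
#2 VA=0xE0343A0B06D (r,kernel):
  lvl0: tbl 0x2A, slot 28 ⇒ 0x47007 (P1/RW1/US1/PS0)
  lvl1: tbl 0x47, slot 13 ⇒ 0x4A007 (P1/RW1/US1/PS0)
  lvl2: tbl 0x4A, slot 29 ⇒ 0x4C007 (P1/RW1/US1/PS0)
  lvl3: tbl 0x4C, slot 11 ⇒ 0x4E007 (P1/RW1/US1/PS0)
  → PA=0x4E06D  (4 entries read)
#3 VA=0xB0000000C02 (r,kernel):
  lvl0: tbl 0x2A, slot 22 ⇒ 0x4F087 (P1/RW1/US1/PS1)
  → PA=0x4FC02 (huge @L0)  (1 entries read)
#4 VA=0x501400008D2 (r,kernel):
  lvl0: tbl 0x2A, slot 10 ⇒ 0x50007 (P1/RW1/US1/PS0)
  lvl1: tbl 0x50, slot 5 ⇒ 0x51087 (P1/RW1/US1/PS1)
  → PA=0x518D2 (huge @L1)  (2 entries read)
#5 VA=0xA048080499C (r,kernel):
  lvl0: tbl 0x2A, slot 20 ⇒ 0x53007 (P1/RW1/US1/PS0)
  lvl1: tbl 0x53, slot 18 ⇒ 0x55007 (P1/RW1/US1/PS0)
  lvl2: tbl 0x55, slot 4 ⇒ 0x58007 (P1/RW1/US1/PS0)
  lvl3: tbl 0x58, slot 4 ⇒ 0x5C007 (P1/RW1/US1/PS0)
  → PA=0x5C99C  (4 entries read)
#6 VA=0x183C34005A5 (r,kernel):
  lvl0: tbl 0x2A, slot 3 ⇒ 0x5E007 (P1/RW1/US1/PS0)
  lvl1: tbl 0x5E, slot 15 ⇒ 0x61007 (P1/RW1/US1/PS0)
  lvl2: tbl 0x61, slot 26 ⇒ 0x74006 (P0/RW1/US1/PS0)
  ✗ PAGE_NOT_PRESENT  [3 reads]
#7 VA=0xF8002A15FB8 (r,kernel):
  lvl0: tbl 0x2A, slot 31 ⇒ 0x63007 (P1/RW1/US1/PS0)
  lvl1: tbl 0x63, slot 0 ⇒ 0x65007 (P1/RW1/US1/PS0)
  lvl2: tbl 0x65, slot 21 ⇒ 0x67007 (P1/RW1/US1/PS0)
  lvl3: tbl 0x67, slot 21 ⇒ 0x6B007 (P1/RW1/US1/PS0)
  → PA=0x6BFB8  (4 entries read)

Access #7 PA: 0x6BFB8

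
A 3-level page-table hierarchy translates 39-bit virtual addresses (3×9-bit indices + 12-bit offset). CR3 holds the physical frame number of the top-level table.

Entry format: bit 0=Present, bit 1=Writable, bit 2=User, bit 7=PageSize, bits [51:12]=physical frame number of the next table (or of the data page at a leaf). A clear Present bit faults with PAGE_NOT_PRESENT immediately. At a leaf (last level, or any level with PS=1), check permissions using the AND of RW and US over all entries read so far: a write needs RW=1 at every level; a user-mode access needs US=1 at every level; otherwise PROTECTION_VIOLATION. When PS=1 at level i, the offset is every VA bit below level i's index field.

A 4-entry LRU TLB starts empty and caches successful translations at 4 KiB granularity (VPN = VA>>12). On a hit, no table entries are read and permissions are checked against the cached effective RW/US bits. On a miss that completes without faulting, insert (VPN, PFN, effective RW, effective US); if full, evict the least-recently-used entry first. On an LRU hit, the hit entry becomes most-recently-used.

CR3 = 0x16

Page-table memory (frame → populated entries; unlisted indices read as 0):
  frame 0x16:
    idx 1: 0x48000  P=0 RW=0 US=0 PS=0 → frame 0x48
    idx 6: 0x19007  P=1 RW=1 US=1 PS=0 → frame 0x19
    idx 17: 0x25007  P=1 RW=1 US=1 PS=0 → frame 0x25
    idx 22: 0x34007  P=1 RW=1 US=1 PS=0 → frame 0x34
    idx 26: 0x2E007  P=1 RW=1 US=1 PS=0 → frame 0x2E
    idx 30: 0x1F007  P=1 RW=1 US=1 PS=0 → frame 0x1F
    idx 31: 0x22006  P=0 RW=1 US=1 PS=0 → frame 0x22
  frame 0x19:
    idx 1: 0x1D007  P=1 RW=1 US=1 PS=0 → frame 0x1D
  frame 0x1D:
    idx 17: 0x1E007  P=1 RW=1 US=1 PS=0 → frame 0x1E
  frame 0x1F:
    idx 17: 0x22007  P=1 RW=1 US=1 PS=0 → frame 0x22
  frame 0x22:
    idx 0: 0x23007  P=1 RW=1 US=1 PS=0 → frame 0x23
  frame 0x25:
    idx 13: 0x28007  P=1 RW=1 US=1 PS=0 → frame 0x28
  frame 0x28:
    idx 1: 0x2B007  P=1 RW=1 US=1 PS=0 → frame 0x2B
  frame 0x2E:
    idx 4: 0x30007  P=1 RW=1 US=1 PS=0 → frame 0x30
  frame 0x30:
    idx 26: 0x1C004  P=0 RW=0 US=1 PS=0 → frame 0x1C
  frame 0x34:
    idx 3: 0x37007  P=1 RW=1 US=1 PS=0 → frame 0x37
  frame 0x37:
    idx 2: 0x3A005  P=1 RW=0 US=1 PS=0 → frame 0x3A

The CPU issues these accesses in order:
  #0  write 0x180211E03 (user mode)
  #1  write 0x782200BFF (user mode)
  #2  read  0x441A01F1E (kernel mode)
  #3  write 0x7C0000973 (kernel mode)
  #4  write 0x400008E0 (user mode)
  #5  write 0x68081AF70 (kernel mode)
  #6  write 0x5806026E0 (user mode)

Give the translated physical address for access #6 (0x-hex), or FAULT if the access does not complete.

Walk each access:
#0 VA=0x180211E03 (w,user):
  lvl0: tbl 0x16, slot 6 ⇒ 0x19007 (P1/RW1/US1/PS0)
  lvl1: tbl 0x19, slot 1 ⇒ 0x1D007 (P1/RW1/US1/PS0)
  lvl2: tbl 0x1D, slot 17 ⇒ 0x1E007 (P1/RW1/US1/PS0)
  ⇒ phys 0x1EE03  [3 reads]
#1 VA=0x782200BFF (w,user):
  lvl0: tbl 0x16, slot 30 ⇒ 0x1F007 (P1/RW1/US1/PS0)
  lvl1: tbl 0x1F, slot 17 ⇒ 0x22007 (P1/RW1/US1/PS0)
  lvl2: tbl 0x22, slot 0 ⇒ 0x23007 (P1/RW1/US1/PS0)
  ⇒ phys 0x23BFF  [3 reads]
#2 VA=0x441A01F1E (r,kernel):
  lvl0: tbl 0x16, slot 17 ⇒ 0x25007 (P1/RW1/US1/PS0)
  lvl1: tbl 0x25, slot 13 ⇒ 0x28007 (P1/RW1/US1/PS0)
  lvl2: tbl 0x28, slot 1 ⇒ 0x2B007 (P1/RW1/US1/PS0)
  ⇒ phys 0x2BF1E  [3 reads]
#3 VA=0x7C0000973 (w,kernel):
  lvl0: tbl 0x16, slot 31 ⇒ 0x22006 (P0/RW1/US1/PS0)
  ⇒ fault: PAGE_NOT_PRESENT  — 1 lookups
#4 VA=0x400008E0 (w,user):
  lvl0: tbl 0x16, slot 1 ⇒ 0x48000 (P0/RW0/US0/PS0)
  ⇒ fault: PAGE_NOT_PRESENT  — 1 lookups
#5 VA=0x68081AF70 (w,kernel):
  lvl0: tbl 0x16, slot 26 ⇒ 0x2E007 (P1/RW1/US1/PS0)
  lvl1: tbl 0x2E, slot 4 ⇒ 0x30007 (P1/RW1/US1/PS0)
  lvl2: tbl 0x30, slot 26 ⇒ 0x1C004 (P0/RW0/US1/PS0)
  ⇒ fault: PAGE_NOT_PRESENT  — 3 lookups
#6 VA=0x5806026E0 (w,user):
  lvl0: tbl 0x16, slot 22 ⇒ 0x34007 (P1/RW1/US1/PS0)
  lvl1: tbl 0x34, slot 3 ⇒ 0x37007 (P1/RW1/US1/PS0)
  lvl2: tbl 0x37, slot 2 ⇒ 0x3A005 (P1/RW0/US1/PS0)
  ⇒ fault: PROTECTION_VIOLATION  — 3 lookups

Access #6 PA: FAULT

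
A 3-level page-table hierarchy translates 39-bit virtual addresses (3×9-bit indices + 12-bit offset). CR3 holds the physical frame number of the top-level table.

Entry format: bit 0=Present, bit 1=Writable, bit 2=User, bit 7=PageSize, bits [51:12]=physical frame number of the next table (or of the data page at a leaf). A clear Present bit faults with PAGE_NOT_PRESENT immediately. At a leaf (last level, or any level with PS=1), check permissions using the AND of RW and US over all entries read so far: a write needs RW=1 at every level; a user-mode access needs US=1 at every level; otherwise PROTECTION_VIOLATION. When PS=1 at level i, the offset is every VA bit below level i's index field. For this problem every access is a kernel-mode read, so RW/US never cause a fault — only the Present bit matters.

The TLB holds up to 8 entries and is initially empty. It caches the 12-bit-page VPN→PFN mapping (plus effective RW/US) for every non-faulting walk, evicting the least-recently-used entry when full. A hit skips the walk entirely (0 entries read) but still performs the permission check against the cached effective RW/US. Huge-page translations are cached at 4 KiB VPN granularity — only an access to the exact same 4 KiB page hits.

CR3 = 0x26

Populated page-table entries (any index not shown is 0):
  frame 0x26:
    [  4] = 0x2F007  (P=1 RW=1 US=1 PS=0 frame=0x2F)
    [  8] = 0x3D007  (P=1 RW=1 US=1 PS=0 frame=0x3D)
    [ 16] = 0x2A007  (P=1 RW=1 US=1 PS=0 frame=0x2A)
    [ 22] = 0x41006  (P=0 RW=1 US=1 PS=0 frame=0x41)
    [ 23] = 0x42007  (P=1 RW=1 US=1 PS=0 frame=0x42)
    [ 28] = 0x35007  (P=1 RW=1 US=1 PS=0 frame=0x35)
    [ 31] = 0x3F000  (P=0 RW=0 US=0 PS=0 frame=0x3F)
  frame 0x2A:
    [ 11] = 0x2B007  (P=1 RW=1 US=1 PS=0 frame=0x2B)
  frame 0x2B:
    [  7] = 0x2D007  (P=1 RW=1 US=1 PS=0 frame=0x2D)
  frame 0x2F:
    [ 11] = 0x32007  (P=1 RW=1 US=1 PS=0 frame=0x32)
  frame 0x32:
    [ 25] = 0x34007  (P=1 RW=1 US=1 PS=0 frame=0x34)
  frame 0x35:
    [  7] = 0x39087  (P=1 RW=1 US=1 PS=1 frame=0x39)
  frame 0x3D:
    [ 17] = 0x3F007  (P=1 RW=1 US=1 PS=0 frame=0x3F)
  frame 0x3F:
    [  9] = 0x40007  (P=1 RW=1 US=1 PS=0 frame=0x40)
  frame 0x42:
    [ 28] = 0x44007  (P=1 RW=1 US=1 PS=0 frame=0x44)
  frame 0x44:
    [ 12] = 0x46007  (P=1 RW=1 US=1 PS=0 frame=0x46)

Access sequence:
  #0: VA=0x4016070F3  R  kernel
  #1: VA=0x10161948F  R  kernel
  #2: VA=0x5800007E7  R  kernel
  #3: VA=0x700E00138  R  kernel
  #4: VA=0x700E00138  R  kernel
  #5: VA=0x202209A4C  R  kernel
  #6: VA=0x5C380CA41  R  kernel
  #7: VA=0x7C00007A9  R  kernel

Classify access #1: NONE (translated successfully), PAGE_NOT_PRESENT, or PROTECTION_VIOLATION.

Per-access translation:
#0 VA=0x4016070F3 (r,kernel):
  [0] read 0x26 idx=16: raw=0x2A007 flags P=1 W=1 U=1 S=0
  [1] read 0x2A idx=11: raw=0x2B007 flags P=1 W=1 U=1 S=0
  [2] read 0x2B idx=7: raw=0x2D007 flags P=1 W=1 U=1 S=0
  ✓ 0x2D0F3  — 3 lookups
#1 VA=0x10161948F (r,kernel):
  [0] read 0x26 idx=4: raw=0x2F007 flags P=1 W=1 U=1 S=0
  [1] read 0x2F idx=11: raw=0x32007 flags P=1 W=1 U=1 S=0
  [2] read 0x32 idx=25: raw=0x34007 flags P=1 W=1 U=1 S=0
  ✓ 0x3448F  — 3 lookups
#2 VA=0x5800007E7 (r,kernel):
  [0] read 0x26 idx=22: raw=0x41006 flags P=0 W=1 U=1 S=0
  ⇒ fault: PAGE_NOT_PRESENT  — 1 lookups
#3 VA=0x700E00138 (r,kernel):
  [0] read 0x26 idx=28: raw=0x35007 flags P=1 W=1 U=1 S=0
  [1] read 0x35 idx=7: raw=0x39087 flags P=1 W=1 U=1 S=1
  ✓ 0x39138 (huge @L1)  — 2 lookups
#4 VA=0x700E00138 (r,kernel):
  TLB hit vpn=0x700E00 → PA=0x39138
#5 VA=0x202209A4C (r,kernel):
  [0] read 0x26 idx=8: raw=0x3D007 flags P=1 W=1 U=1 S=0
  [1] read 0x3D idx=17: raw=0x3F007 flags P=1 W=1 U=1 S=0
  [2] read 0x3F idx=9: raw=0x40007 flags P=1 W=1 U=1 S=0
  ✓ 0x40A4C  — 3 lookups
#6 VA=0x5C380CA41 (r,kernel):
  [0] read 0x26 idx=23: raw=0x42007 flags P=1 W=1 U=1 S=0
  [1] read 0x42 idx=28: raw=0x44007 flags P=1 W=1 U=1 S=0
  [2] read 0x44 idx=12: raw=0x46007 flags P=1 W=1 U=1 S=0
  ✓ 0x46A41  — 3 lookups
#7 VA=0x7C00007A9 (r,kernel):
  [0] read 0x26 idx=31: raw=0x3F000 flags P=0 W=0 U=0 S=0
  ⇒ fault: PAGE_NOT_PRESENT  — 1 lookups

Access #1 fault: NONE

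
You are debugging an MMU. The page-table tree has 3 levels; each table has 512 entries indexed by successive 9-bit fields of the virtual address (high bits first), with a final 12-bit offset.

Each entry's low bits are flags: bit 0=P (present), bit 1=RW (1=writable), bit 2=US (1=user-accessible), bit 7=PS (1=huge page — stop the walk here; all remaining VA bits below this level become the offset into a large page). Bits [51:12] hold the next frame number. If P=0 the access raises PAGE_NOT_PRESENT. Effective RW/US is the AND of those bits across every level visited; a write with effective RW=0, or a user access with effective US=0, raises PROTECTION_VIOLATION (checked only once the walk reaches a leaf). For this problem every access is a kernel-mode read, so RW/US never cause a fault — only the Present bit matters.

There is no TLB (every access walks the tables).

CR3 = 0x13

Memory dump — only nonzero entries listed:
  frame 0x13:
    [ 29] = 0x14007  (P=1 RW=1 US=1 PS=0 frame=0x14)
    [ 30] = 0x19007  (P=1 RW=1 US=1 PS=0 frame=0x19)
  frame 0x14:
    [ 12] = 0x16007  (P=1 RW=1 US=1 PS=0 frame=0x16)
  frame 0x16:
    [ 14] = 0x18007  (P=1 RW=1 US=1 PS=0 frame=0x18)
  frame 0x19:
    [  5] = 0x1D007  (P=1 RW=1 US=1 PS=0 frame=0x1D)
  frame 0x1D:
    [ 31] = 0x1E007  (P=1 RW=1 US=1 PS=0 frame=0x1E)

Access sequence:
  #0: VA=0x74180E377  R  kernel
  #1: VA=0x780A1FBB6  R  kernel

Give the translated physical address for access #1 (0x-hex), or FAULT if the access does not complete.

Walk each access:
#0 VA=0x74180E377 (r,kernel):
  [0] read 0x13 idx=29: raw=0x14007 flags P=1 W=1 U=1 S=0
  [1] read 0x14 idx=12: raw=0x16007 flags P=1 W=1 U=1 S=0
  [2] read 0x16 idx=14: raw=0x18007 flags P=1 W=1 U=1 S=0
  ⇒ phys 0x18377  [3 reads]
#1 VA=0x780A1FBB6 (r,kernel):
  [0] read 0x13 idx=30: raw=0x19007 flags P=1 W=1 U=1 S=0
  [1] read 0x19 idx=5: raw=0x1D007 flags P=1 W=1 U=1 S=0
  [2] read 0x1D idx=31: raw=0x1E007 flags P=1 W=1 U=1 S=0
  ⇒ phys 0x1EBB6  [3 reads]

Access #1 PA: 0x1EBB6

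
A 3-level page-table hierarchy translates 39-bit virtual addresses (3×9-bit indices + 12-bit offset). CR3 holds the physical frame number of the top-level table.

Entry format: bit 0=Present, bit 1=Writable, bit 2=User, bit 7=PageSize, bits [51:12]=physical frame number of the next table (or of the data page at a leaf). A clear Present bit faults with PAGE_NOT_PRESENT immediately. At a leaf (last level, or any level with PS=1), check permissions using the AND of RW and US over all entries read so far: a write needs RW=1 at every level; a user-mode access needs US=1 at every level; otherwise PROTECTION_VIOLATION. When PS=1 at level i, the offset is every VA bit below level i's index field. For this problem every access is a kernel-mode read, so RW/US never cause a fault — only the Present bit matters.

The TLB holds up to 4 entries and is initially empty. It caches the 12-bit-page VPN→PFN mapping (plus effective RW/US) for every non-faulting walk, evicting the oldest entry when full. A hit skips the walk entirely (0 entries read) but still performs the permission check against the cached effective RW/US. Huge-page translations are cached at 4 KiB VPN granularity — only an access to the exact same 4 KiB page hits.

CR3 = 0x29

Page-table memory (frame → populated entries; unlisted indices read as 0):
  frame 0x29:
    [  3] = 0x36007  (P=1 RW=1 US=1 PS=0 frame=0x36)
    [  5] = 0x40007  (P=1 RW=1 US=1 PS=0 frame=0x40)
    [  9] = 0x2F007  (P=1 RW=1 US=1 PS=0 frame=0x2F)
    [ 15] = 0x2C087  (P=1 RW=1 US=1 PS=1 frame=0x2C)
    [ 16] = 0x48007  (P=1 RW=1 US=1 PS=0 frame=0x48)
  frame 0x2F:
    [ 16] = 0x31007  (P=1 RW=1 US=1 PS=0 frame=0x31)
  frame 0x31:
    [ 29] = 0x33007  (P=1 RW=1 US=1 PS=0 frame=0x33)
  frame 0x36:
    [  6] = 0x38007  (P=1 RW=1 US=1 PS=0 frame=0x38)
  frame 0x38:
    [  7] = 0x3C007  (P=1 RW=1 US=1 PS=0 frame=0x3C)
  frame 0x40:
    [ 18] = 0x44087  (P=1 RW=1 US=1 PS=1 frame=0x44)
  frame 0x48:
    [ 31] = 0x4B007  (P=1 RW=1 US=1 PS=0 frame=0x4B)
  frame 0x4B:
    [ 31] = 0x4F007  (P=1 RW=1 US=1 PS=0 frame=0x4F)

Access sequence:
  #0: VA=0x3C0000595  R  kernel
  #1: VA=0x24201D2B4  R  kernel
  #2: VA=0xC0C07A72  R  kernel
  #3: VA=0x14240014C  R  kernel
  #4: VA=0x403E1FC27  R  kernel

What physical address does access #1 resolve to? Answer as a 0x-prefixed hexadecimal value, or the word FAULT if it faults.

Trace:
#0 VA=0x3C0000595 (r,kernel):
  L0: frame=0x29 idx=15 entry=0x2C087 [P=1 RW=1 US=1 PS=1]
  → PA=0x2C595 (huge @L0)  (1 entries read)
#1 VA=0x24201D2B4 (r,kernel):
  L0: frame=0x29 idx=9 entry=0x2F007 [P=1 RW=1 US=1 PS=0]
  L1: frame=0x2F idx=16 entry=0x31007 [P=1 RW=1 US=1 PS=0]
  L2: frame=0x31 idx=29 entry=0x33007 [P=1 RW=1 US=1 PS=0]
  → PA=0x332B4  (3 entries read)
#2 VA=0xC0C07A72 (r,kernel):
  L0: frame=0x29 idx=3 entry=0x36007 [P=1 RW=1 US=1 PS=0]
  L1: frame=0x36 idx=6 entry=0x38007 [P=1 RW=1 US=1 PS=0]
  L2: frame=0x38 idx=7 entry=0x3C007 [P=1 RW=1 US=1 PS=0]
  → PA=0x3CA72  (3 entries read)
#3 VA=0x14240014C (r,kernel):
  L0: frame=0x29 idx=5 entry=0x40007 [P=1 RW=1 US=1 PS=0]
  L1: frame=0x40 idx=18 entry=0x44087 [P=1 RW=1 US=1 PS=1]
  → PA=0x4414C (huge @L1)  (2 entries read)
#4 VA=0x403E1FC27 (r,kernel):
  L0: frame=0x29 idx=16 entry=0x48007 [P=1 RW=1 US=1 PS=0]
  L1: frame=0x48 idx=31 entry=0x4B007 [P=1 RW=1 US=1 PS=0]
  L2: frame=0x4B idx=31 entry=0x4F007 [P=1 RW=1 US=1 PS=0]
  → PA=0x4FC27  (3 entries read)

Access #1 PA: 0x332B4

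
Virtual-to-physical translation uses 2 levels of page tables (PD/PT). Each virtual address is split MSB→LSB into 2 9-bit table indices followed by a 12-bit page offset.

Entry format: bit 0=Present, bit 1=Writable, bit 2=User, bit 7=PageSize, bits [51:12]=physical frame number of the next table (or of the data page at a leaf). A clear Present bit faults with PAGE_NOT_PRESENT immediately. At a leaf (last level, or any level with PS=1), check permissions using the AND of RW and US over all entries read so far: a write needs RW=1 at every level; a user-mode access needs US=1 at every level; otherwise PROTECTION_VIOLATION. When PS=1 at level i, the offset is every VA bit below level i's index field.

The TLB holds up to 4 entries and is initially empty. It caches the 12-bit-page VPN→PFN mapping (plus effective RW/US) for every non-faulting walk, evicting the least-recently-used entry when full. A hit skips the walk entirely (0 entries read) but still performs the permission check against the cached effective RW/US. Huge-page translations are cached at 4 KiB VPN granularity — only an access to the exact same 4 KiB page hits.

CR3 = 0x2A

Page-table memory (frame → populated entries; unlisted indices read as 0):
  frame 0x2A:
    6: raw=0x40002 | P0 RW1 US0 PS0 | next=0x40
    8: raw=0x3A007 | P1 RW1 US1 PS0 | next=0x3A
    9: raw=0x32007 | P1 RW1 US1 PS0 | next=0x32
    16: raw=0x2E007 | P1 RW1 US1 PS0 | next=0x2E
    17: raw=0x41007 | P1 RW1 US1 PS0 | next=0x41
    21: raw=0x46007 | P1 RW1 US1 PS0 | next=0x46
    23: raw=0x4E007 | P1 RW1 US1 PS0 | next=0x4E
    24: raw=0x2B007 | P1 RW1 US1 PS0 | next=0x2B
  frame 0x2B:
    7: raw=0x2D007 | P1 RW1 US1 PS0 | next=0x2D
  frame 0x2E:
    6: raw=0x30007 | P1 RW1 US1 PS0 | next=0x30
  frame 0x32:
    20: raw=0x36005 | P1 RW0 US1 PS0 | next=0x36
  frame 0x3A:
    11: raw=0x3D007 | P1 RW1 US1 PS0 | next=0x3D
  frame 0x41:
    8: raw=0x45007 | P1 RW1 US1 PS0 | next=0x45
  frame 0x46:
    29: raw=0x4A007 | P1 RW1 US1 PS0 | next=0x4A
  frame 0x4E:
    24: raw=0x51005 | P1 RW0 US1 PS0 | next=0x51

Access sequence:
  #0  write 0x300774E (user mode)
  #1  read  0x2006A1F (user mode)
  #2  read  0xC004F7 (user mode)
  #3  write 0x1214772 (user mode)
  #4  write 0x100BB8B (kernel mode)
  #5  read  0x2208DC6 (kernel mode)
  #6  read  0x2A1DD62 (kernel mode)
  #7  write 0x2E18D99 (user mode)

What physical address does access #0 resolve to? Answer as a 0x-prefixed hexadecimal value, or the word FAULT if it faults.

Walk each access:
#0 VA=0x300774E (w,user):
  [0] read 0x2A idx=24: raw=0x2B007 flags P=1 W=1 U=1 S=0
  [1] read 0x2B idx=7: raw=0x2D007 flags P=1 W=1 U=1 S=0
  ✓ 0x2D74E  — 2 lookups
#1 VA=0x2006A1F (r,user):
  [0] read 0x2A idx=16: raw=0x2E007 flags P=1 W=1 U=1 S=0
  [1] read 0x2E idx=6: raw=0x30007 flags P=1 W=1 U=1 S=0
  ✓ 0x30A1F  — 2 lookups
#2 VA=0xC004F7 (r,user):
  [0] read 0x2A idx=6: raw=0x40002 flags P=0 W=1 U=0 S=0
  ⇒ fault: PAGE_NOT_PRESENT  — 1 lookups
#3 VA=0x1214772 (w,user):
  [0] read 0x2A idx=9: raw=0x32007 flags P=1 W=1 U=1 S=0
  [1] read 0x32 idx=20: raw=0x36005 flags P=1 W=0 U=1 S=0
  ⇒ fault: PROTECTION_VIOLATION  — 2 lookups
#4 VA=0x100BB8B (w,kernel):
  [0] read 0x2A idx=8: raw=0x3A007 flags P=1 W=1 U=1 S=0
  [1] read 0x3A idx=11: raw=0x3D007 flags P=1 W=1 U=1 S=0
  ✓ 0x3DB8B  — 2 lookups
#5 VA=0x2208DC6 (r,kernel):
  [0] read 0x2A idx=17: raw=0x41007 flags P=1 W=1 U=1 S=0
  [1] read 0x41 idx=8: raw=0x45007 flags P=1 W=1 U=1 S=0
  ✓ 0x45DC6  — 2 lookups
#6 VA=0x2A1DD62 (r,kernel):
  [0] read 0x2A idx=21: raw=0x46007 flags P=1 W=1 U=1 S=0
  [1] read 0x46 idx=29: raw=0x4A007 flags P=1 W=1 U=1 S=0
  ✓ 0x4AD62  — 2 lookups
#7 VA=0x2E18D99 (w,user):
  [0] read 0x2A idx=23: raw=0x4E007 flags P=1 W=1 U=1 S=0
  [1] read 0x4E idx=24: raw=0x51005 flags P=1 W=0 U=1 S=0
  ⇒ fault: PROTECTION_VIOLATION  — 2 lookups

Access #0 PA: 0x2D74E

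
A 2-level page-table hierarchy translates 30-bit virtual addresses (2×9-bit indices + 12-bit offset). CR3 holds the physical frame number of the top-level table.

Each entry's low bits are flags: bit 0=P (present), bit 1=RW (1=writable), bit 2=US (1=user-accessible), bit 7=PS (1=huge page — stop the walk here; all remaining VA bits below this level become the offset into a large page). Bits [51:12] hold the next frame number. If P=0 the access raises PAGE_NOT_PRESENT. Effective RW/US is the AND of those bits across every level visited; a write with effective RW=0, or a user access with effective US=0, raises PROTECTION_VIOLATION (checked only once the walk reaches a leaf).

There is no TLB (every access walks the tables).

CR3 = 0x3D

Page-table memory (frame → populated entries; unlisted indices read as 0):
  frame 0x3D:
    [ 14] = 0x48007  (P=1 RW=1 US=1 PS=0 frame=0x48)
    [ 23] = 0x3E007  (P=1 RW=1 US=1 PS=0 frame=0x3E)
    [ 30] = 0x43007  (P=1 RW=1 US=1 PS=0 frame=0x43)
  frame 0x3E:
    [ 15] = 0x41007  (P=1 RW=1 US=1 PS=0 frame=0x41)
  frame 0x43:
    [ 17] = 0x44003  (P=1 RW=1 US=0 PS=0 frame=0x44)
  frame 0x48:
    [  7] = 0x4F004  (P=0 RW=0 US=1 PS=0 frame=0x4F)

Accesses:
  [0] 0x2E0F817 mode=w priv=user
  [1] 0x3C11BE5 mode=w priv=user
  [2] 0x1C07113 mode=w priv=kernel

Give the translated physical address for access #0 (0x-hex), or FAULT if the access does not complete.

Trace:
#0 VA=0x2E0F817 (w,user):
  L0 @0x3D[23] → 0x3E007  P=1,RW=1,US=1,PS=0
  L1 @0x3E[15] → 0x41007  P=1,RW=1,US=1,PS=0
  → PA=0x41817  (2 entries read)
#1 VA=0x3C11BE5 (w,user):
  L0 @0x3D[30] → 0x43007  P=1,RW=1,US=1,PS=0
  L1 @0x43[17] → 0x44003  P=1,RW=1,US=0,PS=0
  ✗ PROTECTION_VIOLATION  [2 reads]
#2 VA=0x1C07113 (w,kernel):
  L0 @0x3D[14] → 0x48007  P=1,RW=1,US=1,PS=0
  L1 @0x48[7] → 0x4F004  P=0,RW=0,US=1,PS=0
  ✗ PAGE_NOT_PRESENT  [2 reads]

Access #0 PA: 0x41817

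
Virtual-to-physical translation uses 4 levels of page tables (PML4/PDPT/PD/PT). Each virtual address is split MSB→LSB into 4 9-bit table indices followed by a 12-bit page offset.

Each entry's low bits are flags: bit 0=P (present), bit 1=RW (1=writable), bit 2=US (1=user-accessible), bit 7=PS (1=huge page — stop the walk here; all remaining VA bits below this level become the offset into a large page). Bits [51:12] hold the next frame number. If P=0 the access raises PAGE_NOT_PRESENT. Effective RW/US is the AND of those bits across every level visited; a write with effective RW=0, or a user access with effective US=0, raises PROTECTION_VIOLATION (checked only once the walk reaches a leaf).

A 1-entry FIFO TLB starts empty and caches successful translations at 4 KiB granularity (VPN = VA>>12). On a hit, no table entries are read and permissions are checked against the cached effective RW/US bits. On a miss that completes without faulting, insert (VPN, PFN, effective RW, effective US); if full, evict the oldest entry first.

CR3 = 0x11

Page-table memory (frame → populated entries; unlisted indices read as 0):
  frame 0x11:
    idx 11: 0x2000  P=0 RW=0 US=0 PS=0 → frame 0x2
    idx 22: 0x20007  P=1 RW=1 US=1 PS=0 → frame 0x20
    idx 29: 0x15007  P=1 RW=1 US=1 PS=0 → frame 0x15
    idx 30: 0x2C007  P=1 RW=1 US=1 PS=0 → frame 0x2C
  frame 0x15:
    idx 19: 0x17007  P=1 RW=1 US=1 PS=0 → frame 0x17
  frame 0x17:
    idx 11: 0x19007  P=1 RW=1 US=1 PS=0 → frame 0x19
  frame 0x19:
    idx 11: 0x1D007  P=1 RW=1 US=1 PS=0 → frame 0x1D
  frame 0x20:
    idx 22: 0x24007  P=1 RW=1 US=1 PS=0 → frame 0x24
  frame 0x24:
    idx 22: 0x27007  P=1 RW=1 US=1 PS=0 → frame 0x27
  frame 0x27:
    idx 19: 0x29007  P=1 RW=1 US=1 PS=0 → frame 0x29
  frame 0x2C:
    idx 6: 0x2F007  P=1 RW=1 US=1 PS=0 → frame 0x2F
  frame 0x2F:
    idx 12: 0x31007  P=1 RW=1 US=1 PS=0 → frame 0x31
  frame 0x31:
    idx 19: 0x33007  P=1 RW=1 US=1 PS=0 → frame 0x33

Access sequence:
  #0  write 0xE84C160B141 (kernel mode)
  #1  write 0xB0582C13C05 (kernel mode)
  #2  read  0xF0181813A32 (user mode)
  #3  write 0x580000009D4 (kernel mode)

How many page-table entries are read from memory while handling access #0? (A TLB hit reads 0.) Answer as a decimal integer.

Walk each access:
#0 VA=0xE84C160B141 (w,kernel):
  [0] read 0x11 idx=29: raw=0x15007 flags P=1 W=1 U=1 S=0
  [1] read 0x15 idx=19: raw=0x17007 flags P=1 W=1 U=1 S=0
  [2] read 0x17 idx=11: raw=0x19007 flags P=1 W=1 U=1 S=0
  [3] read 0x19 idx=11: raw=0x1D007 flags P=1 W=1 U=1 S=0
  → PA=0x1D141  (4 entries read)
#1 VA=0xB0582C13C05 (w,kernel):
  [0] read 0x11 idx=22: raw=0x20007 flags P=1 W=1 U=1 S=0
  [1] read 0x20 idx=22: raw=0x24007 flags P=1 W=1 U=1 S=0
  [2] read 0x24 idx=22: raw=0x27007 flags P=1 W=1 U=1 S=0
  [3] read 0x27 idx=19: raw=0x29007 flags P=1 W=1 U=1 S=0
  → PA=0x29C05  (4 entries read)
#2 VA=0xF0181813A32 (r,user):
  [0] read 0x11 idx=30: raw=0x2C007 flags P=1 W=1 U=1 S=0
  [1] read 0x2C idx=6: raw=0x2F007 flags P=1 W=1 U=1 S=0
  [2] read 0x2F idx=12: raw=0x31007 flags P=1 W=1 U=1 S=0
  [3] read 0x31 idx=19: raw=0x33007 flags P=1 W=1 U=1 S=0
  → PA=0x33A32  (4 entries read)
#3 VA=0x580000009D4 (w,kernel):
  [0] read 0x11 idx=11: raw=0x2000 flags P=0 W=0 U=0 S=0
  → PAGE_NOT_PRESENT  (1 entries read)

Entries read for #0: 4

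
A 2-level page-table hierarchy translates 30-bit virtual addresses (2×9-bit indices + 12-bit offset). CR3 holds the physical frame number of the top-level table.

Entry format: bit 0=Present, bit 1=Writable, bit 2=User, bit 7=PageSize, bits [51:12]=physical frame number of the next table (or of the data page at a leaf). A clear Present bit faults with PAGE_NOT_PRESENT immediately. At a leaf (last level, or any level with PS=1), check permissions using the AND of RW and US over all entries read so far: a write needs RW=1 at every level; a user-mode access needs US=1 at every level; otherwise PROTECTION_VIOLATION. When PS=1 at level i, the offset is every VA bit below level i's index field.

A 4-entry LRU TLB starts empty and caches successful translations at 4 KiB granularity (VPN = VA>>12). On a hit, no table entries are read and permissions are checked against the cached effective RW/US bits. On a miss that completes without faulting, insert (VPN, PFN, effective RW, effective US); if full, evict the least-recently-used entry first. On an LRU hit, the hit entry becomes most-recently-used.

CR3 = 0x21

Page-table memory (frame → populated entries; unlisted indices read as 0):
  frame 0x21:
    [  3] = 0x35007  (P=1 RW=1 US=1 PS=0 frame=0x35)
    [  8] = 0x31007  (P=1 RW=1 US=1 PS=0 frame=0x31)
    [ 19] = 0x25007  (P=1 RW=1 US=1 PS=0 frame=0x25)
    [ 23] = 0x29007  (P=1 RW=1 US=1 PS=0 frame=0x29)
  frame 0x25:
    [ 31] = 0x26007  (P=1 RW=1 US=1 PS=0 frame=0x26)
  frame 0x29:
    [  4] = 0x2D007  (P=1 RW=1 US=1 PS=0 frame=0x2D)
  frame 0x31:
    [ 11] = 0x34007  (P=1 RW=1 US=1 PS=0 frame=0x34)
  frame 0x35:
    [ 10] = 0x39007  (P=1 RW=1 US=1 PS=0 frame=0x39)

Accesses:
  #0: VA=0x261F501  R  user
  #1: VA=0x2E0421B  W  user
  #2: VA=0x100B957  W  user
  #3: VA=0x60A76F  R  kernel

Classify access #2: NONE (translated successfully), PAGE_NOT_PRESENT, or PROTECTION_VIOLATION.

Per-access translation:
#0 VA=0x261F501 (r,user):
  L0: frame=0x21 idx=19 entry=0x25007 [P=1 RW=1 US=1 PS=0]
  L1: frame=0x25 idx=31 entry=0x26007 [P=1 RW=1 US=1 PS=0]
  ⇒ phys 0x26501  [2 reads]
#1 VA=0x2E0421B (w,user):
  L0: frame=0x21 idx=23 entry=0x29007 [P=1 RW=1 US=1 PS=0]
  L1: frame=0x29 idx=4 entry=0x2D007 [P=1 RW=1 US=1 PS=0]
  ⇒ phys 0x2D21B  [2 reads]
#2 VA=0x100B957 (w,user):
  L0: frame=0x21 idx=8 entry=0x31007 [P=1 RW=1 US=1 PS=0]
  L1: frame=0x31 idx=11 entry=0x34007 [P=1 RW=1 US=1 PS=0]
  ⇒ phys 0x34957  [2 reads]
#3 VA=0x60A76F (r,kernel):
  L0: frame=0x21 idx=3 entry=0x35007 [P=1 RW=1 US=1 PS=0]
  L1: frame=0x35 idx=10 entry=0x39007 [P=1 RW=1 US=1 PS=0]
  ⇒ phys 0x3976F  [2 reads]

Access #2 fault: NONE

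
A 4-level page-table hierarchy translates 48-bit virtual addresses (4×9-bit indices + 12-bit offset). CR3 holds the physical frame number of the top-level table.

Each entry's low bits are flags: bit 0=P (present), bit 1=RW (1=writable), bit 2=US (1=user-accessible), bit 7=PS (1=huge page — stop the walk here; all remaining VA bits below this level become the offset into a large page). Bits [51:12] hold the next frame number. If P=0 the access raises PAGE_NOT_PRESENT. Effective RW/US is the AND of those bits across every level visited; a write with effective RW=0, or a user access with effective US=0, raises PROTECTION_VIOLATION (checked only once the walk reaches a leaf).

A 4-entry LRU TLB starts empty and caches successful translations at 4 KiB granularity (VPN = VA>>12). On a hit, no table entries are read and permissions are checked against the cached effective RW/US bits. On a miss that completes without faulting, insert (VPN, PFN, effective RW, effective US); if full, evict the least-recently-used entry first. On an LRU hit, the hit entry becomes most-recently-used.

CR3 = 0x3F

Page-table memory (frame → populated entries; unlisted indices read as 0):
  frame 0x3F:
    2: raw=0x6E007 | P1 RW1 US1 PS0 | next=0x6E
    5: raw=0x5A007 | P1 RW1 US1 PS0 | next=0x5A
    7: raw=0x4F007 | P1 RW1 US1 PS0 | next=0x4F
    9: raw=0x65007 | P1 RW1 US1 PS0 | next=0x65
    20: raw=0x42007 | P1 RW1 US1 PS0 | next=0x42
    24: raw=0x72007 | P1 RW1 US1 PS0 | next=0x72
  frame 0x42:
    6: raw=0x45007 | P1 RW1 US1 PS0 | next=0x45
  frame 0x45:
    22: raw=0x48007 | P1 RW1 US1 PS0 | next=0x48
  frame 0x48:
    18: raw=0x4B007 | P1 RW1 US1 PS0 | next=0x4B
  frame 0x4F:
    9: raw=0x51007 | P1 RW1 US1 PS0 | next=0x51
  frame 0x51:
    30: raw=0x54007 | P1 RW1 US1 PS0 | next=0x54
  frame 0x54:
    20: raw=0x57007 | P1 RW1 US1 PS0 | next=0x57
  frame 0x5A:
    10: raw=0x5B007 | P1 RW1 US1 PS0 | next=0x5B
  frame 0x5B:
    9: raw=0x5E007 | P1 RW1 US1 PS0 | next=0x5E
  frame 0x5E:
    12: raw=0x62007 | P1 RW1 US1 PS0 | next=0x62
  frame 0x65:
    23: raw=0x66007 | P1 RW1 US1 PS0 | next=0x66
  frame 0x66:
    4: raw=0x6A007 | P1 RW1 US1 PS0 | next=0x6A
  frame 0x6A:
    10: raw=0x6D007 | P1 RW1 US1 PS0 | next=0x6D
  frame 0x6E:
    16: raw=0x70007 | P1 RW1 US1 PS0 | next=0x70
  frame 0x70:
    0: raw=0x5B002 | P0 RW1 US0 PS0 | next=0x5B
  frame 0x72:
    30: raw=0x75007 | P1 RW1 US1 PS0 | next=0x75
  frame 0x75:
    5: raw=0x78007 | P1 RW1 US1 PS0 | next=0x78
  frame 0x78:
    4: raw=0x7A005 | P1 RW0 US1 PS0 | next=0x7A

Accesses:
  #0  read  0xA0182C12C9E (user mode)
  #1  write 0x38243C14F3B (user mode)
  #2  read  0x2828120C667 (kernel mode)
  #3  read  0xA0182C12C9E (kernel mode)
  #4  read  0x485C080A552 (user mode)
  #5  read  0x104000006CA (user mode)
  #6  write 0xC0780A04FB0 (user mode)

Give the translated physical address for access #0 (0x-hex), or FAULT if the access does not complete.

Per-access translation:
#0 VA=0xA0182C12C9E (r,user):
  lvl0: tbl 0x3F, slot 20 ⇒ 0x42007 (P1/RW1/US1/PS0)
  lvl1: tbl 0x42, slot 6 ⇒ 0x45007 (P1/RW1/US1/PS0)
  lvl2: tbl 0x45, slot 22 ⇒ 0x48007 (P1/RW1/US1/PS0)
  lvl3: tbl 0x48, slot 18 ⇒ 0x4B007 (P1/RW1/US1/PS0)
  → PA=0x4BC9E  (4 entries read)
#1 VA=0x38243C14F3B (w,user):
  lvl0: tbl 0x3F, slot 7 ⇒ 0x4F007 (P1/RW1/US1/PS0)
  lvl1: tbl 0x4F, slot 9 ⇒ 0x51007 (P1/RW1/US1/PS0)
  lvl2: tbl 0x51, slot 30 ⇒ 0x54007 (P1/RW1/US1/PS0)
  lvl3: tbl 0x54, slot 20 ⇒ 0x57007 (P1/RW1/US1/PS0)
  → PA=0x57F3B  (4 entries read)
#2 VA=0x2828120C667 (r,kernel):
  lvl0: tbl 0x3F, slot 5 ⇒ 0x5A007 (P1/RW1/US1/PS0)
  lvl1: tbl 0x5A, slot 10 ⇒ 0x5B007 (P1/RW1/US1/PS0)
  lvl2: tbl 0x5B, slot 9 ⇒ 0x5E007 (P1/RW1/US1/PS0)
  lvl3: tbl 0x5E, slot 12 ⇒ 0x62007 (P1/RW1/US1/PS0)
  → PA=0x62667  (4 entries read)
#3 VA=0xA0182C12C9E (r,kernel):
  TLB hit vpn=0xA0182C12 → PA=0x4BC9E
#4 VA=0x485C080A552 (r,user):
  lvl0: tbl 0x3F, slot 9 ⇒ 0x65007 (P1/RW1/US1/PS0)
  lvl1: tbl 0x65, slot 23 ⇒ 0x66007 (P1/RW1/US1/PS0)
  lvl2: tbl 0x66, slot 4 ⇒ 0x6A007 (P1/RW1/US1/PS0)
  lvl3: tbl 0x6A, slot 10 ⇒ 0x6D007 (P1/RW1/US1/PS0)
  → PA=0x6D552  (4 entries read)
#5 VA=0x104000006CA (r,user):
  lvl0: tbl 0x3F, slot 2 ⇒ 0x6E007 (P1/RW1/US1/PS0)
  lvl1: tbl 0x6E, slot 16 ⇒ 0x70007 (P1/RW1/US1/PS0)
  lvl2: tbl 0x70, slot 0 ⇒ 0x5B002 (P0/RW1/US0/PS0)
  ✗ PAGE_NOT_PRESENT  [3 reads]
#6 VA=0xC0780A04FB0 (w,user):
  lvl0: tbl 0x3F, slot 24 ⇒ 0x72007 (P1/RW1/US1/PS0)
  lvl1: tbl 0x72, slot 30 ⇒ 0x75007 (P1/RW1/US1/PS0)
  lvl2: tbl 0x75, slot 5 ⇒ 0x78007 (P1/RW1/US1/PS0)
  lvl3: tbl 0x78, slot 4 ⇒ 0x7A005 (P1/RW0/US1/PS0)
  ✗ PROTECTION_VIOLATION  [4 reads]

Access #0 PA: 0x4BC9E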